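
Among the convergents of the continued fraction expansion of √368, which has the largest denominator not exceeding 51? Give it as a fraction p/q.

211/11

√368 = [19; 5, 2, 5, 38, …] (period length 4).
Convergents:
  p_0/q_0 = 19/1
  p_1/q_1 = 96/5
  p_2/q_2 = 211/11
  p_3/q_3 = 1151/60
q_2 = 11 ≤ 51 < 60 = q_3, so the answer is 211/11.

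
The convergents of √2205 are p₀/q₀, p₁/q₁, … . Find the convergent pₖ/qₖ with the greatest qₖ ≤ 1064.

49634/1057

√2205 = [46; 1, 22, 2, 22, 1, 92, …] (period length 6).
Convergents:
  p_0/q_0 = 46/1
  p_1/q_1 = 47/1
  p_2/q_2 = 1080/23
  p_3/q_3 = 2207/47
  p_4/q_4 = 49634/1057
  p_5/q_5 = 51841/1104
q_4 = 1057 ≤ 1064 < 1104 = q_5, so the answer is 49634/1057.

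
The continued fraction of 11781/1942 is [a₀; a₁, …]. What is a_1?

11781 = 6·1942 + 129   →  a_0 = 6
1942 = 15·129 + 7   →  a_1 = 15

15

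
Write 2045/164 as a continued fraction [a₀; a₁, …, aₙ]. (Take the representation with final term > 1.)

2045 = 12*164 + 77
164 = 2*77 + 10
77 = 7*10 + 7
10 = 1*7 + 3
7 = 2*3 + 1
3 = 3*1 + 0  (stop)
So 2045/164 = [12; 2, 7, 1, 2, 3].

[12; 2, 7, 1, 2, 3]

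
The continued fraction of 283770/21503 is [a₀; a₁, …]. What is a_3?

283770 = 13·21503 + 4231   →  a_0 = 13
21503 = 5·4231 + 348   →  a_1 = 5
4231 = 12·348 + 55   →  a_2 = 12
348 = 6·55 + 18   →  a_3 = 6

6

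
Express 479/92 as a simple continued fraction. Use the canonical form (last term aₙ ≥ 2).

[5; 4, 1, 5, 3]

479 = 5×92 + 19
92 = 4×19 + 16
19 = 1×16 + 3
16 = 5×3 + 1
3 = 3×1 + 0  (stop)
So 479/92 = [5; 4, 1, 5, 3].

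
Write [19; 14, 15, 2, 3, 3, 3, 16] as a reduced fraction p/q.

Fold from the inside: start with 16/1.
  3 + 1/16 = 49/16
  3 + 16/49 = 163/49
  3 + 49/163 = 538/163
  2 + 163/538 = 1239/538
  15 + 538/1239 = 19123/1239
  14 + 1239/19123 = 268961/19123
  19 + 19123/268961 = 5129382/268961

5129382/268961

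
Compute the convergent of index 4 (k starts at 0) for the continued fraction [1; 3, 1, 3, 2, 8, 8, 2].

Using pₖ = aₖpₖ₋₁ + pₖ₋₂, qₖ = aₖqₖ₋₁ + qₖ₋₂ (with p₋₁=1, p₋₂=0, q₋₁=0, q₋₂=1):
  k=0: a=1, p=1, q=1
  k=1: a=3, p=4, q=3
  k=2: a=1, p=5, q=4
  k=3: a=3, p=19, q=15
  k=4: a=2, p=43, q=34

43/34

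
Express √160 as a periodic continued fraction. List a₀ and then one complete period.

[12; 1, 1, 1, 5, 1, 1, 1, 24]

a₀ = ⌊√160⌋ = 12.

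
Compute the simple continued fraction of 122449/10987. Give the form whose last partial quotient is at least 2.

122449 = 11*10987 + 1592
10987 = 6*1592 + 1435
1592 = 1*1435 + 157
1435 = 9*157 + 22
157 = 7*22 + 3
22 = 7*3 + 1
3 = 3*1 + 0  (stop)
So 122449/10987 = [11; 6, 1, 9, 7, 7, 3].

[11; 6, 1, 9, 7, 7, 3]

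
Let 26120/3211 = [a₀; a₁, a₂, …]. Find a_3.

3

26120 = 8·3211 + 432   →  a_0 = 8
3211 = 7·432 + 187   →  a_1 = 7
432 = 2·187 + 58   →  a_2 = 2
187 = 3·58 + 13   →  a_3 = 3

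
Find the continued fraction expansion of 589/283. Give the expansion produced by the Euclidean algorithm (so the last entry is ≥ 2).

[2; 12, 3, 3, 2]

589 = 2*283 + 23
283 = 12*23 + 7
23 = 3*7 + 2
7 = 3*2 + 1
2 = 2*1 + 0  (stop)
So 589/283 = [2; 12, 3, 3, 2].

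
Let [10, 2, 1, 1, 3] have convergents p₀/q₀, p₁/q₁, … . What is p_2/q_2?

31/3

Using pₖ = aₖpₖ₋₁ + pₖ₋₂, qₖ = aₖqₖ₋₁ + qₖ₋₂ (with p₋₁=1, p₋₂=0, q₋₁=0, q₋₂=1):
  k=0: a=10, p=10, q=1
  k=1: a=2, p=21, q=2
  k=2: a=1, p=31, q=3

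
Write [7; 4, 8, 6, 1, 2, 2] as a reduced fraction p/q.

11436/1579

Fold from the inside: start with 2/1.
  2 + 1/2 = 5/2
  1 + 2/5 = 7/5
  6 + 5/7 = 47/7
  8 + 7/47 = 383/47
  4 + 47/383 = 1579/383
  7 + 383/1579 = 11436/1579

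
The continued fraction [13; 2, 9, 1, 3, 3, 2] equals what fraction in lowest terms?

Using pₖ = aₖpₖ₋₁ + pₖ₋₂ and qₖ = aₖqₖ₋₁ + qₖ₋₂:
  k=0: a=13, p=13, q=1
  k=1: a=2, p=27, q=2
  k=2: a=9, p=256, q=19
  k=3: a=1, p=283, q=21
  k=4: a=3, p=1105, q=82
  k=5: a=3, p=3598, q=267
  k=6: a=2, p=8301, q=616

8301/616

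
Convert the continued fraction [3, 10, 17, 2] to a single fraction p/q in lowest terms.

Using pₖ = aₖpₖ₋₁ + pₖ₋₂ and qₖ = aₖqₖ₋₁ + qₖ₋₂:
  k=0: a=3, p=3, q=1
  k=1: a=10, p=31, q=10
  k=2: a=17, p=530, q=171
  k=3: a=2, p=1091, q=352

1091/352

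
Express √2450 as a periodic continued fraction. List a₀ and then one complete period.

[49; 2, 98]

a₀ = ⌊√2450⌋ = 49.
With m₀=0, d₀=1 and mₖ₊₁ = dₖaₖ − mₖ, dₖ₊₁ = (n − mₖ₊₁²)/dₖ, aₖ₊₁ = ⌊(a₀+mₖ₊₁)/dₖ₊₁⌋:
  k=1: m=49, d=49, a=2
  k=2: m=49, d=1, a=98
d=1 and a=2a₀=98 at k=2, so the next step gives (m, d) = (49, 49) again — its k=1 value — and the period has length 2.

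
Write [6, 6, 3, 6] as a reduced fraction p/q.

739/120

Fold from the inside: start with 6/1.
  3 + 1/6 = 19/6
  6 + 6/19 = 120/19
  6 + 19/120 = 739/120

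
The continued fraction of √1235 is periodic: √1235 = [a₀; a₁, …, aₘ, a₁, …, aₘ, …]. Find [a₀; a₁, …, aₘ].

[35; 7, 70]

a₀ = ⌊√1235⌋ = 35.
With m₀=0, d₀=1 and mₖ₊₁ = dₖaₖ − mₖ, dₖ₊₁ = (n − mₖ₊₁²)/dₖ, aₖ₊₁ = ⌊(a₀+mₖ₊₁)/dₖ₊₁⌋:
  k=1: m=35, d=10, a=7
  k=2: m=35, d=1, a=70
d=1 and a=2a₀=70 at k=2, so the next step gives (m, d) = (35, 10) again — its k=1 value — and the period has length 2.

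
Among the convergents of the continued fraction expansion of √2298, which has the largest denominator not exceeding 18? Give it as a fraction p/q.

√2298 = [47; 1, 14, 1, 94, …] (period length 4).
Convergents:
  p_0/q_0 = 47/1
  p_1/q_1 = 48/1
  p_2/q_2 = 719/15
  p_3/q_3 = 767/16
  p_4/q_4 = 72817/1519
q_3 = 16 ≤ 18 < 1519 = q_4, so the answer is 767/16.

767/16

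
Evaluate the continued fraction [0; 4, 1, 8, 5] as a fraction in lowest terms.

Using pₖ = aₖpₖ₋₁ + pₖ₋₂ and qₖ = aₖqₖ₋₁ + qₖ₋₂:
  k=0: a=0, p=0, q=1
  k=1: a=4, p=1, q=4
  k=2: a=1, p=1, q=5
  k=3: a=8, p=9, q=44
  k=4: a=5, p=46, q=225

46/225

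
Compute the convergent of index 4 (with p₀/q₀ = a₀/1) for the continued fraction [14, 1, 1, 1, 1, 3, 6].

73/5

Using pₖ = aₖpₖ₋₁ + pₖ₋₂, qₖ = aₖqₖ₋₁ + qₖ₋₂ (with p₋₁=1, p₋₂=0, q₋₁=0, q₋₂=1):
  k=0: a=14, p=14, q=1
  k=1: a=1, p=15, q=1
  k=2: a=1, p=29, q=2
  k=3: a=1, p=44, q=3
  k=4: a=1, p=73, q=5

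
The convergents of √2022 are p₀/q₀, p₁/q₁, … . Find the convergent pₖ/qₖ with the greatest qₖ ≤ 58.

√2022 = [44; 1, 28, 1, 88, …] (period length 4).
Convergents:
  p_0/q_0 = 44/1
  p_1/q_1 = 45/1
  p_2/q_2 = 1304/29
  p_3/q_3 = 1349/30
  p_4/q_4 = 120016/2669
q_3 = 30 ≤ 58 < 2669 = q_4, so the answer is 1349/30.

1349/30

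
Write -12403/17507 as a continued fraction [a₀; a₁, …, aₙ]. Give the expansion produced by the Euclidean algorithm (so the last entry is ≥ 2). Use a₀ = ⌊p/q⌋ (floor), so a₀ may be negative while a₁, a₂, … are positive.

[-1; 3, 2, 3, 13, 2, 8, 3]

-12403 = -1×17507 + 5104
17507 = 3×5104 + 2195
5104 = 2×2195 + 714
2195 = 3×714 + 53
714 = 13×53 + 25
53 = 2×25 + 3
25 = 8×3 + 1
3 = 3×1 + 0  (stop)
So -12403/17507 = [-1; 3, 2, 3, 13, 2, 8, 3].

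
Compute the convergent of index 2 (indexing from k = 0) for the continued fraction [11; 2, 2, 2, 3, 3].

Using pₖ = aₖpₖ₋₁ + pₖ₋₂, qₖ = aₖqₖ₋₁ + qₖ₋₂ (with p₋₁=1, p₋₂=0, q₋₁=0, q₋₂=1):
  k=0: a=11, p=11, q=1
  k=1: a=2, p=23, q=2
  k=2: a=2, p=57, q=5

57/5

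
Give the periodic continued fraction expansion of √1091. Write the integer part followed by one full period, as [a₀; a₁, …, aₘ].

[33; 33, 66]

a₀ = ⌊√1091⌋ = 33.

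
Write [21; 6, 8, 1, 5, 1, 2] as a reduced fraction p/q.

22899/1082

Fold from the inside: start with 2/1.
  1 + 1/2 = 3/2
  5 + 2/3 = 17/3
  1 + 3/17 = 20/17
  8 + 17/20 = 177/20
  6 + 20/177 = 1082/177
  21 + 177/1082 = 22899/1082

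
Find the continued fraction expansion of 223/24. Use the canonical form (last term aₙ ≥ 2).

[9; 3, 2, 3]

223 = 9×24 + 7
24 = 3×7 + 3
7 = 2×3 + 1
3 = 3×1 + 0  (stop)
So 223/24 = [9; 3, 2, 3].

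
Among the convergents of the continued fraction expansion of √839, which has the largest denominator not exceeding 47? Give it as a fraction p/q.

840/29

√839 = [28; 1, 27, 1, 56, …] (period length 4).
Convergents:
  p_0/q_0 = 28/1
  p_1/q_1 = 29/1
  p_2/q_2 = 811/28
  p_3/q_3 = 840/29
  p_4/q_4 = 47851/1652
q_3 = 29 ≤ 47 < 1652 = q_4, so the answer is 840/29.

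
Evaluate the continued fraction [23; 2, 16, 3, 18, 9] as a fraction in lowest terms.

Using pₖ = aₖpₖ₋₁ + pₖ₋₂ and qₖ = aₖqₖ₋₁ + qₖ₋₂:
  k=0: a=23, p=23, q=1
  k=1: a=2, p=47, q=2
  k=2: a=16, p=775, q=33
  k=3: a=3, p=2372, q=101
  k=4: a=18, p=43471, q=1851
  k=5: a=9, p=393611, q=16760

393611/16760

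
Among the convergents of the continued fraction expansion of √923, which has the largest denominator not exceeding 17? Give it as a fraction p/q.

243/8

√923 = [30; 2, 1, 1, 1, 2, 60, …] (period length 6).
Convergents:
  p_0/q_0 = 30/1
  p_1/q_1 = 61/2
  p_2/q_2 = 91/3
  p_3/q_3 = 152/5
  p_4/q_4 = 243/8
  p_5/q_5 = 638/21
q_4 = 8 ≤ 17 < 21 = q_5, so the answer is 243/8.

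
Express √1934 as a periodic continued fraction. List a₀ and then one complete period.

a₀ = ⌊√1934⌋ = 43.
With m₀=0, d₀=1 and mₖ₊₁ = dₖaₖ − mₖ, dₖ₊₁ = (n − mₖ₊₁²)/dₖ, aₖ₊₁ = ⌊(a₀+mₖ₊₁)/dₖ₊₁⌋:
  k=1: m=43, d=85, a=1
  k=2: m=42, d=2, a=42
  k=3: m=42, d=85, a=1
  k=4: m=43, d=1, a=86
d=1 and a=2a₀=86 at k=4, so the next step gives (m, d) = (43, 85) again — its k=1 value — and the period has length 4.

[43; 1, 42, 1, 86]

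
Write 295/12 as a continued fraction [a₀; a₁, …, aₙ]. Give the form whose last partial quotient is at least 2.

[24; 1, 1, 2, 2]

295 = 24*12 + 7
12 = 1*7 + 5
7 = 1*5 + 2
5 = 2*2 + 1
2 = 2*1 + 0  (stop)
So 295/12 = [24; 1, 1, 2, 2].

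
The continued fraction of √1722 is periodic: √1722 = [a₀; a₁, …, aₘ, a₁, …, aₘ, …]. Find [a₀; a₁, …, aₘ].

[41; 2, 82]

a₀ = ⌊√1722⌋ = 41.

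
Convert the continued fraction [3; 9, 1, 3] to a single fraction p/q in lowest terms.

121/39

Fold from the inside: start with 3/1.
  1 + 1/3 = 4/3
  9 + 3/4 = 39/4
  3 + 4/39 = 121/39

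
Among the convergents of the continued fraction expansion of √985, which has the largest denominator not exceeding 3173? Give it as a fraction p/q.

√985 = [31; 2, 1, 1, 2, 62, …] (period length 5).
Convergents:
  p_0/q_0 = 31/1
  p_1/q_1 = 63/2
  p_2/q_2 = 94/3
  p_3/q_3 = 157/5
  p_4/q_4 = 408/13
  p_5/q_5 = 25453/811
  p_6/q_6 = 51314/1635
  p_7/q_7 = 76767/2446
  p_8/q_8 = 128081/4081
q_7 = 2446 ≤ 3173 < 4081 = q_8, so the answer is 76767/2446.

76767/2446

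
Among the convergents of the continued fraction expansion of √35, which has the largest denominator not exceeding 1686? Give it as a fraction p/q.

9235/1561

√35 = [5; 1, 10, …] (period length 2).
Convergents:
  p_0/q_0 = 5/1
  p_1/q_1 = 6/1
  p_2/q_2 = 65/11
  p_3/q_3 = 71/12
  p_4/q_4 = 775/131
  p_5/q_5 = 846/143
  p_6/q_6 = 9235/1561
  p_7/q_7 = 10081/1704
q_6 = 1561 ≤ 1686 < 1704 = q_7, so the answer is 9235/1561.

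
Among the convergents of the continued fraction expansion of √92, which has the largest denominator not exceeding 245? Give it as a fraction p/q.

1151/120

√92 = [9; 1, 1, 2, 4, 2, 1, 1, 18, …] (period length 8).
Convergents:
  p_0/q_0 = 9/1
  p_1/q_1 = 10/1
  p_2/q_2 = 19/2
  p_3/q_3 = 48/5
  p_4/q_4 = 211/22
  p_5/q_5 = 470/49
  p_6/q_6 = 681/71
  p_7/q_7 = 1151/120
  p_8/q_8 = 21399/2231
q_7 = 120 ≤ 245 < 2231 = q_8, so the answer is 1151/120.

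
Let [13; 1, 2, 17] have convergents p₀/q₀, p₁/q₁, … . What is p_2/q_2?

41/3

Using pₖ = aₖpₖ₋₁ + pₖ₋₂, qₖ = aₖqₖ₋₁ + qₖ₋₂ (with p₋₁=1, p₋₂=0, q₋₁=0, q₋₂=1):
  k=0: a=13, p=13, q=1
  k=1: a=1, p=14, q=1
  k=2: a=2, p=41, q=3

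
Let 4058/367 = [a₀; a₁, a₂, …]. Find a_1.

4058 = 11·367 + 21   →  a_0 = 11
367 = 17·21 + 10   →  a_1 = 17

17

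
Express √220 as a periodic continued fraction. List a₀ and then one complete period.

a₀ = ⌊√220⌋ = 14.
With m₀=0, d₀=1 and mₖ₊₁ = dₖaₖ − mₖ, dₖ₊₁ = (n − mₖ₊₁²)/dₖ, aₖ₊₁ = ⌊(a₀+mₖ₊₁)/dₖ₊₁⌋:
  k=1: m=14, d=24, a=1
  k=2: m=10, d=5, a=4
  k=3: m=10, d=24, a=1
  k=4: m=14, d=1, a=28
d=1 and a=2a₀=28 at k=4, so the next step gives (m, d) = (14, 24) again — its k=1 value — and the period has length 4.

[14; 1, 4, 1, 28]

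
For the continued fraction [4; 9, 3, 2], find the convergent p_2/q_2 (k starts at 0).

Using pₖ = aₖpₖ₋₁ + pₖ₋₂, qₖ = aₖqₖ₋₁ + qₖ₋₂ (with p₋₁=1, p₋₂=0, q₋₁=0, q₋₂=1):
  k=0: a=4, p=4, q=1
  k=1: a=9, p=37, q=9
  k=2: a=3, p=115, q=28

115/28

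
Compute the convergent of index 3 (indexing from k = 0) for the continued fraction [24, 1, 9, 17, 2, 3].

4258/171

Using pₖ = aₖpₖ₋₁ + pₖ₋₂, qₖ = aₖqₖ₋₁ + qₖ₋₂ (with p₋₁=1, p₋₂=0, q₋₁=0, q₋₂=1):
  k=0: a=24, p=24, q=1
  k=1: a=1, p=25, q=1
  k=2: a=9, p=249, q=10
  k=3: a=17, p=4258, q=171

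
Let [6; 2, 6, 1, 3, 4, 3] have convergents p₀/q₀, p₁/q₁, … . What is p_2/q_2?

84/13

Using pₖ = aₖpₖ₋₁ + pₖ₋₂, qₖ = aₖqₖ₋₁ + qₖ₋₂ (with p₋₁=1, p₋₂=0, q₋₁=0, q₋₂=1):
  k=0: a=6, p=6, q=1
  k=1: a=2, p=13, q=2
  k=2: a=6, p=84, q=13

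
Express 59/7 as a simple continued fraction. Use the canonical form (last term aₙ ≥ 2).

[8; 2, 3]

59 = 8×7 + 3
7 = 2×3 + 1
3 = 3×1 + 0  (stop)
So 59/7 = [8; 2, 3].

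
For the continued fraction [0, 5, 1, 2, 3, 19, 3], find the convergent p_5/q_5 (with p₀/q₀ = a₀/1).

Using pₖ = aₖpₖ₋₁ + pₖ₋₂, qₖ = aₖqₖ₋₁ + qₖ₋₂ (with p₋₁=1, p₋₂=0, q₋₁=0, q₋₂=1):
  k=0: a=0, p=0, q=1
  k=1: a=5, p=1, q=5
  k=2: a=1, p=1, q=6
  k=3: a=2, p=3, q=17
  k=4: a=3, p=10, q=57
  k=5: a=19, p=193, q=1100

193/1100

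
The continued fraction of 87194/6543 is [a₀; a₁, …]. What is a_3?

2

87194 = 13·6543 + 2135   →  a_0 = 13
6543 = 3·2135 + 138   →  a_1 = 3
2135 = 15·138 + 65   →  a_2 = 15
138 = 2·65 + 8   →  a_3 = 2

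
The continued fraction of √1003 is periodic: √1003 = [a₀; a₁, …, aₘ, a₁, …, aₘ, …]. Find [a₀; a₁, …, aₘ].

a₀ = ⌊√1003⌋ = 31.
With m₀=0, d₀=1 and mₖ₊₁ = dₖaₖ − mₖ, dₖ₊₁ = (n − mₖ₊₁²)/dₖ, aₖ₊₁ = ⌊(a₀+mₖ₊₁)/dₖ₊₁⌋:
  k=1: m=31, d=42, a=1
  k=2: m=11, d=21, a=2
  k=3: m=31, d=2, a=31
  k=4: m=31, d=21, a=2
  k=5: m=11, d=42, a=1
  k=6: m=31, d=1, a=62
d=1 and a=2a₀=62 at k=6, so the next step gives (m, d) = (31, 42) again — its k=1 value — and the period has length 6.

[31; 1, 2, 31, 2, 1, 62]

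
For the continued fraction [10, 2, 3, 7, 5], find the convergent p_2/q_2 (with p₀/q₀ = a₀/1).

Using pₖ = aₖpₖ₋₁ + pₖ₋₂, qₖ = aₖqₖ₋₁ + qₖ₋₂ (with p₋₁=1, p₋₂=0, q₋₁=0, q₋₂=1):
  k=0: a=10, p=10, q=1
  k=1: a=2, p=21, q=2
  k=2: a=3, p=73, q=7

73/7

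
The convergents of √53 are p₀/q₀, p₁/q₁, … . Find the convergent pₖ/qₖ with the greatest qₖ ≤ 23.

51/7

√53 = [7; 3, 1, 1, 3, 14, …] (period length 5).
Convergents:
  p_0/q_0 = 7/1
  p_1/q_1 = 22/3
  p_2/q_2 = 29/4
  p_3/q_3 = 51/7
  p_4/q_4 = 182/25
q_3 = 7 ≤ 23 < 25 = q_4, so the answer is 51/7.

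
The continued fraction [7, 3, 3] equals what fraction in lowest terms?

Using pₖ = aₖpₖ₋₁ + pₖ₋₂ and qₖ = aₖqₖ₋₁ + qₖ₋₂:
  k=0: a=7, p=7, q=1
  k=1: a=3, p=22, q=3
  k=2: a=3, p=73, q=10

73/10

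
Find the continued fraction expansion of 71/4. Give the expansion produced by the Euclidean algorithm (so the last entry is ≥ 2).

71 = 17*4 + 3
4 = 1*3 + 1
3 = 3*1 + 0  (stop)
So 71/4 = [17; 1, 3].

[17; 1, 3]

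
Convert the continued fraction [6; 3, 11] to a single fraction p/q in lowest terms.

215/34

Fold from the inside: start with 11/1.
  3 + 1/11 = 34/11
  6 + 11/34 = 215/34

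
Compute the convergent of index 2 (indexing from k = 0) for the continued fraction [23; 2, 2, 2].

117/5

Using pₖ = aₖpₖ₋₁ + pₖ₋₂, qₖ = aₖqₖ₋₁ + qₖ₋₂ (with p₋₁=1, p₋₂=0, q₋₁=0, q₋₂=1):
  k=0: a=23, p=23, q=1
  k=1: a=2, p=47, q=2
  k=2: a=2, p=117, q=5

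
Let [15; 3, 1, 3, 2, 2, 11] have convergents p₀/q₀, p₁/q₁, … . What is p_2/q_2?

61/4

Using pₖ = aₖpₖ₋₁ + pₖ₋₂, qₖ = aₖqₖ₋₁ + qₖ₋₂ (with p₋₁=1, p₋₂=0, q₋₁=0, q₋₂=1):
  k=0: a=15, p=15, q=1
  k=1: a=3, p=46, q=3
  k=2: a=1, p=61, q=4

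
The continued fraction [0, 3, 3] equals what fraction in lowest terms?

3/10

Using pₖ = aₖpₖ₋₁ + pₖ₋₂ and qₖ = aₖqₖ₋₁ + qₖ₋₂:
  k=0: a=0, p=0, q=1
  k=1: a=3, p=1, q=3
  k=2: a=3, p=3, q=10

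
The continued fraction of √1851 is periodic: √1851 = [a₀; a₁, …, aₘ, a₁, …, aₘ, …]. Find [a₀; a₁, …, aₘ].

a₀ = ⌊√1851⌋ = 43.
With m₀=0, d₀=1 and mₖ₊₁ = dₖaₖ − mₖ, dₖ₊₁ = (n − mₖ₊₁²)/dₖ, aₖ₊₁ = ⌊(a₀+mₖ₊₁)/dₖ₊₁⌋:
  k=1: m=43, d=2, a=43
  k=2: m=43, d=1, a=86
d=1 and a=2a₀=86 at k=2, so the next step gives (m, d) = (43, 2) again — its k=1 value — and the period has length 2.

[43; 43, 86]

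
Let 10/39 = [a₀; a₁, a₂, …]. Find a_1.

3

10 = 0·39 + 10   →  a_0 = 0
39 = 3·10 + 9   →  a_1 = 3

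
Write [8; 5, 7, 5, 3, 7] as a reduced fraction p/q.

Fold from the inside: start with 7/1.
  3 + 1/7 = 22/7
  5 + 7/22 = 117/22
  7 + 22/117 = 841/117
  5 + 117/841 = 4322/841
  8 + 841/4322 = 35417/4322

35417/4322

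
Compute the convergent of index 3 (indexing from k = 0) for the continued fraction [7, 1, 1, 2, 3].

38/5

Using pₖ = aₖpₖ₋₁ + pₖ₋₂, qₖ = aₖqₖ₋₁ + qₖ₋₂ (with p₋₁=1, p₋₂=0, q₋₁=0, q₋₂=1):
  k=0: a=7, p=7, q=1
  k=1: a=1, p=8, q=1
  k=2: a=1, p=15, q=2
  k=3: a=2, p=38, q=5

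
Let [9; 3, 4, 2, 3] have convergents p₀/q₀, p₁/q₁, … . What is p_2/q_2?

121/13

Using pₖ = aₖpₖ₋₁ + pₖ₋₂, qₖ = aₖqₖ₋₁ + qₖ₋₂ (with p₋₁=1, p₋₂=0, q₋₁=0, q₋₂=1):
  k=0: a=9, p=9, q=1
  k=1: a=3, p=28, q=3
  k=2: a=4, p=121, q=13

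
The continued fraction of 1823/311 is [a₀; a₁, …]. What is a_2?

1823 = 5·311 + 268   →  a_0 = 5
311 = 1·268 + 43   →  a_1 = 1
268 = 6·43 + 10   →  a_2 = 6

6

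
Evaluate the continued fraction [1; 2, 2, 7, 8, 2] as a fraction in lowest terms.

898/639

Fold from the inside: start with 2/1.
  8 + 1/2 = 17/2
  7 + 2/17 = 121/17
  2 + 17/121 = 259/121
  2 + 121/259 = 639/259
  1 + 259/639 = 898/639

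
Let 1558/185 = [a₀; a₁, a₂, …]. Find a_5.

1558 = 8·185 + 78   →  a_0 = 8
185 = 2·78 + 29   →  a_1 = 2
78 = 2·29 + 20   →  a_2 = 2
29 = 1·20 + 9   →  a_3 = 1
20 = 2·9 + 2   →  a_4 = 2
9 = 4·2 + 1   →  a_5 = 4

4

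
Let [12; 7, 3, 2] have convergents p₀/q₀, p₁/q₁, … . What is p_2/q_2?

267/22

Using pₖ = aₖpₖ₋₁ + pₖ₋₂, qₖ = aₖqₖ₋₁ + qₖ₋₂ (with p₋₁=1, p₋₂=0, q₋₁=0, q₋₂=1):
  k=0: a=12, p=12, q=1
  k=1: a=7, p=85, q=7
  k=2: a=3, p=267, q=22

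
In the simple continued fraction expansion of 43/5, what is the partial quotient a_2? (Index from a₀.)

1

43 = 8·5 + 3   →  a_0 = 8
5 = 1·3 + 2   →  a_1 = 1
3 = 1·2 + 1   →  a_2 = 1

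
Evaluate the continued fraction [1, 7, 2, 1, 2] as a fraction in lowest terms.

Fold from the inside: start with 2/1.
  1 + 1/2 = 3/2
  2 + 2/3 = 8/3
  7 + 3/8 = 59/8
  1 + 8/59 = 67/59

67/59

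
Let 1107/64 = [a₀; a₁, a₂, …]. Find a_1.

3

1107 = 17·64 + 19   →  a_0 = 17
64 = 3·19 + 7   →  a_1 = 3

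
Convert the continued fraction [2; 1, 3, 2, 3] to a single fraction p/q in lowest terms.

86/31

Using pₖ = aₖpₖ₋₁ + pₖ₋₂ and qₖ = aₖqₖ₋₁ + qₖ₋₂:
  k=0: a=2, p=2, q=1
  k=1: a=1, p=3, q=1
  k=2: a=3, p=11, q=4
  k=3: a=2, p=25, q=9
  k=4: a=3, p=86, q=31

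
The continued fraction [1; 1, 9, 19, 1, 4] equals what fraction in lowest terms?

Fold from the inside: start with 4/1.
  1 + 1/4 = 5/4
  19 + 4/5 = 99/5
  9 + 5/99 = 896/99
  1 + 99/896 = 995/896
  1 + 896/995 = 1891/995

1891/995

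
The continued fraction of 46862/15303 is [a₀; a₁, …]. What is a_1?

16

46862 = 3·15303 + 953   →  a_0 = 3
15303 = 16·953 + 55   →  a_1 = 16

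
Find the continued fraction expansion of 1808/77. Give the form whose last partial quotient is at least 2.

[23; 2, 12, 3]

1808 = 23*77 + 37
77 = 2*37 + 3
37 = 12*3 + 1
3 = 3*1 + 0  (stop)
So 1808/77 = [23; 2, 12, 3].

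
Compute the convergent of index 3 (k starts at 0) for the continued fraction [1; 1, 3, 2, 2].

16/9

Using pₖ = aₖpₖ₋₁ + pₖ₋₂, qₖ = aₖqₖ₋₁ + qₖ₋₂ (with p₋₁=1, p₋₂=0, q₋₁=0, q₋₂=1):
  k=0: a=1, p=1, q=1
  k=1: a=1, p=2, q=1
  k=2: a=3, p=7, q=4
  k=3: a=2, p=16, q=9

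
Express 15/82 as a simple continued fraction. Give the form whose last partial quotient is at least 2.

[0; 5, 2, 7]

15 = 0×82 + 15
82 = 5×15 + 7
15 = 2×7 + 1
7 = 7×1 + 0  (stop)
So 15/82 = [0; 5, 2, 7].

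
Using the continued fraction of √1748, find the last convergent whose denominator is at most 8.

√1748 = [41; 1, 4, 4, 4, 1, 82, …] (period length 6).
Convergents:
  p_0/q_0 = 41/1
  p_1/q_1 = 42/1
  p_2/q_2 = 209/5
  p_3/q_3 = 878/21
q_2 = 5 ≤ 8 < 21 = q_3, so the answer is 209/5.

209/5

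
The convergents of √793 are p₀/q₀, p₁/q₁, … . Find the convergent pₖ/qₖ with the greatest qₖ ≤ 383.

4393/156

√793 = [28; 6, 4, 6, 56, …] (period length 4).
Convergents:
  p_0/q_0 = 28/1
  p_1/q_1 = 169/6
  p_2/q_2 = 704/25
  p_3/q_3 = 4393/156
  p_4/q_4 = 246712/8761
q_3 = 156 ≤ 383 < 8761 = q_4, so the answer is 4393/156.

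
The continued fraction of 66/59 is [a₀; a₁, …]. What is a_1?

8

66 = 1·59 + 7   →  a_0 = 1
59 = 8·7 + 3   →  a_1 = 8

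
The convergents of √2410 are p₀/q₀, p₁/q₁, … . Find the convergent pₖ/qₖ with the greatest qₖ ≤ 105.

4811/98

√2410 = [49; 10, 1, 8, 1, 10, 98, …] (period length 6).
Convergents:
  p_0/q_0 = 49/1
  p_1/q_1 = 491/10
  p_2/q_2 = 540/11
  p_3/q_3 = 4811/98
  p_4/q_4 = 5351/109
q_3 = 98 ≤ 105 < 109 = q_4, so the answer is 4811/98.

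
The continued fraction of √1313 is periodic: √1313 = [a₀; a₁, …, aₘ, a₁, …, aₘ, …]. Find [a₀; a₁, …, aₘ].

[36; 4, 4, 72]

a₀ = ⌊√1313⌋ = 36.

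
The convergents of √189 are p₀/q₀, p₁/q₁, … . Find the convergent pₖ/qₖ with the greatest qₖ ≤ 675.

6049/440

√189 = [13; 1, 2, 1, 26, …] (period length 4).
Convergents:
  p_0/q_0 = 13/1
  p_1/q_1 = 14/1
  p_2/q_2 = 41/3
  p_3/q_3 = 55/4
  p_4/q_4 = 1471/107
  p_5/q_5 = 1526/111
  p_6/q_6 = 4523/329
  p_7/q_7 = 6049/440
  p_8/q_8 = 161797/11769
q_7 = 440 ≤ 675 < 11769 = q_8, so the answer is 6049/440.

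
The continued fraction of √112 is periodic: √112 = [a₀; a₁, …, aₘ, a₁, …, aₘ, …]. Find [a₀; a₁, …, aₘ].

a₀ = ⌊√112⌋ = 10.
With m₀=0, d₀=1 and mₖ₊₁ = dₖaₖ − mₖ, dₖ₊₁ = (n − mₖ₊₁²)/dₖ, aₖ₊₁ = ⌊(a₀+mₖ₊₁)/dₖ₊₁⌋:
  k=1: m=10, d=12, a=1
  k=2: m=2, d=9, a=1
  k=3: m=7, d=7, a=2
  k=4: m=7, d=9, a=1
  k=5: m=2, d=12, a=1
  k=6: m=10, d=1, a=20
d=1 and a=2a₀=20 at k=6, so the next step gives (m, d) = (10, 12) again — its k=1 value — and the period has length 6.

[10; 1, 1, 2, 1, 1, 20]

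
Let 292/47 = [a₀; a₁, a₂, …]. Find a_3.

2

292 = 6·47 + 10   →  a_0 = 6
47 = 4·10 + 7   →  a_1 = 4
10 = 1·7 + 3   →  a_2 = 1
7 = 2·3 + 1   →  a_3 = 2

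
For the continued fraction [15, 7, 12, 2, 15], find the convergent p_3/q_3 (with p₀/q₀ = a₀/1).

2680/177

Using pₖ = aₖpₖ₋₁ + pₖ₋₂, qₖ = aₖqₖ₋₁ + qₖ₋₂ (with p₋₁=1, p₋₂=0, q₋₁=0, q₋₂=1):
  k=0: a=15, p=15, q=1
  k=1: a=7, p=106, q=7
  k=2: a=12, p=1287, q=85
  k=3: a=2, p=2680, q=177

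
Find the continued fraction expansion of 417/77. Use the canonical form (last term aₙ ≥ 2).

[5; 2, 2, 2, 6]

417 = 5·77 + 32
77 = 2·32 + 13
32 = 2·13 + 6
13 = 2·6 + 1
6 = 6·1 + 0  (stop)
So 417/77 = [5; 2, 2, 2, 6].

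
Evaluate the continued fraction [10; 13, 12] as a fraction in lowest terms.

Using pₖ = aₖpₖ₋₁ + pₖ₋₂ and qₖ = aₖqₖ₋₁ + qₖ₋₂:
  k=0: a=10, p=10, q=1
  k=1: a=13, p=131, q=13
  k=2: a=12, p=1582, q=157

1582/157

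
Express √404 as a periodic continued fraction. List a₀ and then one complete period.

[20; 10, 40]

a₀ = ⌊√404⌋ = 20.
With m₀=0, d₀=1 and mₖ₊₁ = dₖaₖ − mₖ, dₖ₊₁ = (n − mₖ₊₁²)/dₖ, aₖ₊₁ = ⌊(a₀+mₖ₊₁)/dₖ₊₁⌋:
  k=1: m=20, d=4, a=10
  k=2: m=20, d=1, a=40
d=1 and a=2a₀=40 at k=2, so the next step gives (m, d) = (20, 4) again — its k=1 value — and the period has length 2.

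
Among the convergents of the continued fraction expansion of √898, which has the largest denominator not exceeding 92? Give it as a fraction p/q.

√898 = [29; 1, 28, 1, 58, …] (period length 4).
Convergents:
  p_0/q_0 = 29/1
  p_1/q_1 = 30/1
  p_2/q_2 = 869/29
  p_3/q_3 = 899/30
  p_4/q_4 = 53011/1769
q_3 = 30 ≤ 92 < 1769 = q_4, so the answer is 899/30.

899/30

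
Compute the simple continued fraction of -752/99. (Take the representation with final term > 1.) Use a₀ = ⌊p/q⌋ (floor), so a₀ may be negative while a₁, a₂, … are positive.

-752 = -8*99 + 40
99 = 2*40 + 19
40 = 2*19 + 2
19 = 9*2 + 1
2 = 2*1 + 0  (stop)
So -752/99 = [-8; 2, 2, 9, 2].

[-8; 2, 2, 9, 2]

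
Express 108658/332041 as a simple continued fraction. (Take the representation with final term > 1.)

108658 = 0×332041 + 108658
332041 = 3×108658 + 6067
108658 = 17×6067 + 5519
6067 = 1×5519 + 548
5519 = 10×548 + 39
548 = 14×39 + 2
39 = 19×2 + 1
2 = 2×1 + 0  (stop)
So 108658/332041 = [0; 3, 17, 1, 10, 14, 19, 2].

[0; 3, 17, 1, 10, 14, 19, 2]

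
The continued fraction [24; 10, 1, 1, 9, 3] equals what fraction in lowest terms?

14963/621

Fold from the inside: start with 3/1.
  9 + 1/3 = 28/3
  1 + 3/28 = 31/28
  1 + 28/31 = 59/31
  10 + 31/59 = 621/59
  24 + 59/621 = 14963/621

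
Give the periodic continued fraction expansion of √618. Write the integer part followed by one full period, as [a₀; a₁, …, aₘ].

[24; 1, 6, 8, 6, 1, 48]

a₀ = ⌊√618⌋ = 24.
With m₀=0, d₀=1 and mₖ₊₁ = dₖaₖ − mₖ, dₖ₊₁ = (n − mₖ₊₁²)/dₖ, aₖ₊₁ = ⌊(a₀+mₖ₊₁)/dₖ₊₁⌋:
  k=1: m=24, d=42, a=1
  k=2: m=18, d=7, a=6
  k=3: m=24, d=6, a=8
  k=4: m=24, d=7, a=6
  k=5: m=18, d=42, a=1
  k=6: m=24, d=1, a=48
d=1 and a=2a₀=48 at k=6, so the next step gives (m, d) = (24, 42) again — its k=1 value — and the period has length 6.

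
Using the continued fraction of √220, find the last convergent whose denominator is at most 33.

89/6

√220 = [14; 1, 4, 1, 28, …] (period length 4).
Convergents:
  p_0/q_0 = 14/1
  p_1/q_1 = 15/1
  p_2/q_2 = 74/5
  p_3/q_3 = 89/6
  p_4/q_4 = 2566/173
q_3 = 6 ≤ 33 < 173 = q_4, so the answer is 89/6.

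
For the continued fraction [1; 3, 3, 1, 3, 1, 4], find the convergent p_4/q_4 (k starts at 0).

64/49

Using pₖ = aₖpₖ₋₁ + pₖ₋₂, qₖ = aₖqₖ₋₁ + qₖ₋₂ (with p₋₁=1, p₋₂=0, q₋₁=0, q₋₂=1):
  k=0: a=1, p=1, q=1
  k=1: a=3, p=4, q=3
  k=2: a=3, p=13, q=10
  k=3: a=1, p=17, q=13
  k=4: a=3, p=64, q=49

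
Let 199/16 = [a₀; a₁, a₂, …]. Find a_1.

199 = 12·16 + 7   →  a_0 = 12
16 = 2·7 + 2   →  a_1 = 2

2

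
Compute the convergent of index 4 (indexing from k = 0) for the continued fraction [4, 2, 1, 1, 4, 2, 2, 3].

Using pₖ = aₖpₖ₋₁ + pₖ₋₂, qₖ = aₖqₖ₋₁ + qₖ₋₂ (with p₋₁=1, p₋₂=0, q₋₁=0, q₋₂=1):
  k=0: a=4, p=4, q=1
  k=1: a=2, p=9, q=2
  k=2: a=1, p=13, q=3
  k=3: a=1, p=22, q=5
  k=4: a=4, p=101, q=23

101/23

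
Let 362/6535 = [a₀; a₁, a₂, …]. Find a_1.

362 = 0·6535 + 362   →  a_0 = 0
6535 = 18·362 + 19   →  a_1 = 18

18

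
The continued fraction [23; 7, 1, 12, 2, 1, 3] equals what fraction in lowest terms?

Using pₖ = aₖpₖ₋₁ + pₖ₋₂ and qₖ = aₖqₖ₋₁ + qₖ₋₂:
  k=0: a=23, p=23, q=1
  k=1: a=7, p=162, q=7
  k=2: a=1, p=185, q=8
  k=3: a=12, p=2382, q=103
  k=4: a=2, p=4949, q=214
  k=5: a=1, p=7331, q=317
  k=6: a=3, p=26942, q=1165

26942/1165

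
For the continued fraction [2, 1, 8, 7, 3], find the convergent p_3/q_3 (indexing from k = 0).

Using pₖ = aₖpₖ₋₁ + pₖ₋₂, qₖ = aₖqₖ₋₁ + qₖ₋₂ (with p₋₁=1, p₋₂=0, q₋₁=0, q₋₂=1):
  k=0: a=2, p=2, q=1
  k=1: a=1, p=3, q=1
  k=2: a=8, p=26, q=9
  k=3: a=7, p=185, q=64

185/64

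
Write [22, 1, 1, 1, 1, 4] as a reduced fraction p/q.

520/23

Using pₖ = aₖpₖ₋₁ + pₖ₋₂ and qₖ = aₖqₖ₋₁ + qₖ₋₂:
  k=0: a=22, p=22, q=1
  k=1: a=1, p=23, q=1
  k=2: a=1, p=45, q=2
  k=3: a=1, p=68, q=3
  k=4: a=1, p=113, q=5
  k=5: a=4, p=520, q=23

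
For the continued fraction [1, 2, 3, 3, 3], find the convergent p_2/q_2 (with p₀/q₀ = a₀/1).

10/7

Using pₖ = aₖpₖ₋₁ + pₖ₋₂, qₖ = aₖqₖ₋₁ + qₖ₋₂ (with p₋₁=1, p₋₂=0, q₋₁=0, q₋₂=1):
  k=0: a=1, p=1, q=1
  k=1: a=2, p=3, q=2
  k=2: a=3, p=10, q=7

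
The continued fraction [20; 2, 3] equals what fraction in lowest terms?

143/7

Fold from the inside: start with 3/1.
  2 + 1/3 = 7/3
  20 + 3/7 = 143/7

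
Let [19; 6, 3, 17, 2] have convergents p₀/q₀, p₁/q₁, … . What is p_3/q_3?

6303/329

Using pₖ = aₖpₖ₋₁ + pₖ₋₂, qₖ = aₖqₖ₋₁ + qₖ₋₂ (with p₋₁=1, p₋₂=0, q₋₁=0, q₋₂=1):
  k=0: a=19, p=19, q=1
  k=1: a=6, p=115, q=6
  k=2: a=3, p=364, q=19
  k=3: a=17, p=6303, q=329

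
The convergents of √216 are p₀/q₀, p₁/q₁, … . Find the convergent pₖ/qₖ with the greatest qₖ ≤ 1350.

14403/980

√216 = [14; 1, 2, 3, 2, 1, 28, …] (period length 6).
Convergents:
  p_0/q_0 = 14/1
  p_1/q_1 = 15/1
  p_2/q_2 = 44/3
  p_3/q_3 = 147/10
  p_4/q_4 = 338/23
  p_5/q_5 = 485/33
  p_6/q_6 = 13918/947
  p_7/q_7 = 14403/980
  p_8/q_8 = 42724/2907
q_7 = 980 ≤ 1350 < 2907 = q_8, so the answer is 14403/980.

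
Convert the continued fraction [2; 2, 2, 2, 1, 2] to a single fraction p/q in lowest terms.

111/46

Fold from the inside: start with 2/1.
  1 + 1/2 = 3/2
  2 + 2/3 = 8/3
  2 + 3/8 = 19/8
  2 + 8/19 = 46/19
  2 + 19/46 = 111/46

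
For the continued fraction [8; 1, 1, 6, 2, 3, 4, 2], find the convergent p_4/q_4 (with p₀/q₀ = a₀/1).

Using pₖ = aₖpₖ₋₁ + pₖ₋₂, qₖ = aₖqₖ₋₁ + qₖ₋₂ (with p₋₁=1, p₋₂=0, q₋₁=0, q₋₂=1):
  k=0: a=8, p=8, q=1
  k=1: a=1, p=9, q=1
  k=2: a=1, p=17, q=2
  k=3: a=6, p=111, q=13
  k=4: a=2, p=239, q=28

239/28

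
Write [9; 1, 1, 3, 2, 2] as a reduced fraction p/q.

Using pₖ = aₖpₖ₋₁ + pₖ₋₂ and qₖ = aₖqₖ₋₁ + qₖ₋₂:
  k=0: a=9, p=9, q=1
  k=1: a=1, p=10, q=1
  k=2: a=1, p=19, q=2
  k=3: a=3, p=67, q=7
  k=4: a=2, p=153, q=16
  k=5: a=2, p=373, q=39

373/39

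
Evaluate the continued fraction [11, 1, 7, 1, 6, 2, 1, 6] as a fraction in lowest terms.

15489/1303

Fold from the inside: start with 6/1.
  1 + 1/6 = 7/6
  2 + 6/7 = 20/7
  6 + 7/20 = 127/20
  1 + 20/127 = 147/127
  7 + 127/147 = 1156/147
  1 + 147/1156 = 1303/1156
  11 + 1156/1303 = 15489/1303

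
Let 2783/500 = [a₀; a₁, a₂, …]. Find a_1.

1

2783 = 5·500 + 283   →  a_0 = 5
500 = 1·283 + 217   →  a_1 = 1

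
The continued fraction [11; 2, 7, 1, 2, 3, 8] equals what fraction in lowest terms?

15610/1361

Using pₖ = aₖpₖ₋₁ + pₖ₋₂ and qₖ = aₖqₖ₋₁ + qₖ₋₂:
  k=0: a=11, p=11, q=1
  k=1: a=2, p=23, q=2
  k=2: a=7, p=172, q=15
  k=3: a=1, p=195, q=17
  k=4: a=2, p=562, q=49
  k=5: a=3, p=1881, q=164
  k=6: a=8, p=15610, q=1361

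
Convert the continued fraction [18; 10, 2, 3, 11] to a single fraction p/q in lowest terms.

14911/824

Fold from the inside: start with 11/1.
  3 + 1/11 = 34/11
  2 + 11/34 = 79/34
  10 + 34/79 = 824/79
  18 + 79/824 = 14911/824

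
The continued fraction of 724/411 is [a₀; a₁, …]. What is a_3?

724 = 1·411 + 313   →  a_0 = 1
411 = 1·313 + 98   →  a_1 = 1
313 = 3·98 + 19   →  a_2 = 3
98 = 5·19 + 3   →  a_3 = 5

5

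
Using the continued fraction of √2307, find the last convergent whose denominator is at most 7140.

√2307 = [48; 32, 96, …] (period length 2).
Convergents:
  p_0/q_0 = 48/1
  p_1/q_1 = 1537/32
  p_2/q_2 = 147600/3073
  p_3/q_3 = 4724737/98368
q_2 = 3073 ≤ 7140 < 98368 = q_3, so the answer is 147600/3073.

147600/3073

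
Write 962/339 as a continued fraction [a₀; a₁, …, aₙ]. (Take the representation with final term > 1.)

962 = 2×339 + 284
339 = 1×284 + 55
284 = 5×55 + 9
55 = 6×9 + 1
9 = 9×1 + 0  (stop)
So 962/339 = [2; 1, 5, 6, 9].

[2; 1, 5, 6, 9]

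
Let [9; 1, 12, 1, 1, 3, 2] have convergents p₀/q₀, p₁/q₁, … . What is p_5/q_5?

943/95

Using pₖ = aₖpₖ₋₁ + pₖ₋₂, qₖ = aₖqₖ₋₁ + qₖ₋₂ (with p₋₁=1, p₋₂=0, q₋₁=0, q₋₂=1):
  k=0: a=9, p=9, q=1
  k=1: a=1, p=10, q=1
  k=2: a=12, p=129, q=13
  k=3: a=1, p=139, q=14
  k=4: a=1, p=268, q=27
  k=5: a=3, p=943, q=95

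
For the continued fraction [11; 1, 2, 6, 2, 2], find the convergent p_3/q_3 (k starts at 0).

Using pₖ = aₖpₖ₋₁ + pₖ₋₂, qₖ = aₖqₖ₋₁ + qₖ₋₂ (with p₋₁=1, p₋₂=0, q₋₁=0, q₋₂=1):
  k=0: a=11, p=11, q=1
  k=1: a=1, p=12, q=1
  k=2: a=2, p=35, q=3
  k=3: a=6, p=222, q=19

222/19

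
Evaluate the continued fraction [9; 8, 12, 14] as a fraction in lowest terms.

Using pₖ = aₖpₖ₋₁ + pₖ₋₂ and qₖ = aₖqₖ₋₁ + qₖ₋₂:
  k=0: a=9, p=9, q=1
  k=1: a=8, p=73, q=8
  k=2: a=12, p=885, q=97
  k=3: a=14, p=12463, q=1366

12463/1366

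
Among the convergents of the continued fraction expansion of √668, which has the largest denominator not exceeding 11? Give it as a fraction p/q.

√668 = [25; 1, 5, 2, 12, 2, 5, 1, 50, …] (period length 8).
Convergents:
  p_0/q_0 = 25/1
  p_1/q_1 = 26/1
  p_2/q_2 = 155/6
  p_3/q_3 = 336/13
q_2 = 6 ≤ 11 < 13 = q_3, so the answer is 155/6.

155/6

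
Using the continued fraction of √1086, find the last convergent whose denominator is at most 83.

725/22

√1086 = [32; 1, 20, 1, 64, …] (period length 4).
Convergents:
  p_0/q_0 = 32/1
  p_1/q_1 = 33/1
  p_2/q_2 = 692/21
  p_3/q_3 = 725/22
  p_4/q_4 = 47092/1429
q_3 = 22 ≤ 83 < 1429 = q_4, so the answer is 725/22.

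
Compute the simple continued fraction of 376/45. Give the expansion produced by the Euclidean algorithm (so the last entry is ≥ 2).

376 = 8×45 + 16
45 = 2×16 + 13
16 = 1×13 + 3
13 = 4×3 + 1
3 = 3×1 + 0  (stop)
So 376/45 = [8; 2, 1, 4, 3].

[8; 2, 1, 4, 3]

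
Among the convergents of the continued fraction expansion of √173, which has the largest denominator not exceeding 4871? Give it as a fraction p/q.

√173 = [13; 6, 1, 1, 6, 26, …] (period length 5).
Convergents:
  p_0/q_0 = 13/1
  p_1/q_1 = 79/6
  p_2/q_2 = 92/7
  p_3/q_3 = 171/13
  p_4/q_4 = 1118/85
  p_5/q_5 = 29239/2223
  p_6/q_6 = 176552/13423
q_5 = 2223 ≤ 4871 < 13423 = q_6, so the answer is 29239/2223.

29239/2223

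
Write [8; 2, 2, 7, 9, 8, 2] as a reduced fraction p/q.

Fold from the inside: start with 2/1.
  8 + 1/2 = 17/2
  9 + 2/17 = 155/17
  7 + 17/155 = 1102/155
  2 + 155/1102 = 2359/1102
  2 + 1102/2359 = 5820/2359
  8 + 2359/5820 = 48919/5820

48919/5820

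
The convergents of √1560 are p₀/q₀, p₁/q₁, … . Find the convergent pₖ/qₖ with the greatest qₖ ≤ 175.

6201/157

√1560 = [39; 2, 78, …] (period length 2).
Convergents:
  p_0/q_0 = 39/1
  p_1/q_1 = 79/2
  p_2/q_2 = 6201/157
  p_3/q_3 = 12481/316
q_2 = 157 ≤ 175 < 316 = q_3, so the answer is 6201/157.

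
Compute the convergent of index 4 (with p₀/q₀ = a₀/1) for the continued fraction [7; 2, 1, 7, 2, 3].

360/49

Using pₖ = aₖpₖ₋₁ + pₖ₋₂, qₖ = aₖqₖ₋₁ + qₖ₋₂ (with p₋₁=1, p₋₂=0, q₋₁=0, q₋₂=1):
  k=0: a=7, p=7, q=1
  k=1: a=2, p=15, q=2
  k=2: a=1, p=22, q=3
  k=3: a=7, p=169, q=23
  k=4: a=2, p=360, q=49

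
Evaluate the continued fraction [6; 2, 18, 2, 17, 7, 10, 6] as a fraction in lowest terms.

Using pₖ = aₖpₖ₋₁ + pₖ₋₂ and qₖ = aₖqₖ₋₁ + qₖ₋₂:
  k=0: a=6, p=6, q=1
  k=1: a=2, p=13, q=2
  k=2: a=18, p=240, q=37
  k=3: a=2, p=493, q=76
  k=4: a=17, p=8621, q=1329
  k=5: a=7, p=60840, q=9379
  k=6: a=10, p=617021, q=95119
  k=7: a=6, p=3762966, q=580093

3762966/580093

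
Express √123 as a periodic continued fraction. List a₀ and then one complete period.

a₀ = ⌊√123⌋ = 11.

[11; 11, 22]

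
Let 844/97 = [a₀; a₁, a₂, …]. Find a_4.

844 = 8·97 + 68   →  a_0 = 8
97 = 1·68 + 29   →  a_1 = 1
68 = 2·29 + 10   →  a_2 = 2
29 = 2·10 + 9   →  a_3 = 2
10 = 1·9 + 1   →  a_4 = 1

1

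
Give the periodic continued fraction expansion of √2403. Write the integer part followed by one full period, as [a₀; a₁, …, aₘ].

a₀ = ⌊√2403⌋ = 49.
With m₀=0, d₀=1 and mₖ₊₁ = dₖaₖ − mₖ, dₖ₊₁ = (n − mₖ₊₁²)/dₖ, aₖ₊₁ = ⌊(a₀+mₖ₊₁)/dₖ₊₁⌋:
  k=1: m=49, d=2, a=49
  k=2: m=49, d=1, a=98
d=1 and a=2a₀=98 at k=2, so the next step gives (m, d) = (49, 2) again — its k=1 value — and the period has length 2.

[49; 49, 98]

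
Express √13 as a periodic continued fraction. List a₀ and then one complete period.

a₀ = ⌊√13⌋ = 3.

[3; 1, 1, 1, 1, 6]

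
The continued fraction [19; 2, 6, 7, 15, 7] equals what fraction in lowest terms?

Fold from the inside: start with 7/1.
  15 + 1/7 = 106/7
  7 + 7/106 = 749/106
  6 + 106/749 = 4600/749
  2 + 749/4600 = 9949/4600
  19 + 4600/9949 = 193631/9949

193631/9949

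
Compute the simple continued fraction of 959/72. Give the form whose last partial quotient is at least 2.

959 = 13*72 + 23
72 = 3*23 + 3
23 = 7*3 + 2
3 = 1*2 + 1
2 = 2*1 + 0  (stop)
So 959/72 = [13; 3, 7, 1, 2].

[13; 3, 7, 1, 2]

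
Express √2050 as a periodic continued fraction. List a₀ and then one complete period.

[45; 3, 1, 1, 1, 1, 3, 90]

a₀ = ⌊√2050⌋ = 45.
With m₀=0, d₀=1 and mₖ₊₁ = dₖaₖ − mₖ, dₖ₊₁ = (n − mₖ₊₁²)/dₖ, aₖ₊₁ = ⌊(a₀+mₖ₊₁)/dₖ₊₁⌋:
  k=1: m=45, d=25, a=3
  k=2: m=30, d=46, a=1
  k=3: m=16, d=39, a=1
  k=4: m=23, d=39, a=1
  k=5: m=16, d=46, a=1
  k=6: m=30, d=25, a=3
  k=7: m=45, d=1, a=90
d=1 and a=2a₀=90 at k=7, so the next step gives (m, d) = (45, 25) again — its k=1 value — and the period has length 7.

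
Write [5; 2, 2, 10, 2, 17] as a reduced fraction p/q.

Using pₖ = aₖpₖ₋₁ + pₖ₋₂ and qₖ = aₖqₖ₋₁ + qₖ₋₂:
  k=0: a=5, p=5, q=1
  k=1: a=2, p=11, q=2
  k=2: a=2, p=27, q=5
  k=3: a=10, p=281, q=52
  k=4: a=2, p=589, q=109
  k=5: a=17, p=10294, q=1905

10294/1905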